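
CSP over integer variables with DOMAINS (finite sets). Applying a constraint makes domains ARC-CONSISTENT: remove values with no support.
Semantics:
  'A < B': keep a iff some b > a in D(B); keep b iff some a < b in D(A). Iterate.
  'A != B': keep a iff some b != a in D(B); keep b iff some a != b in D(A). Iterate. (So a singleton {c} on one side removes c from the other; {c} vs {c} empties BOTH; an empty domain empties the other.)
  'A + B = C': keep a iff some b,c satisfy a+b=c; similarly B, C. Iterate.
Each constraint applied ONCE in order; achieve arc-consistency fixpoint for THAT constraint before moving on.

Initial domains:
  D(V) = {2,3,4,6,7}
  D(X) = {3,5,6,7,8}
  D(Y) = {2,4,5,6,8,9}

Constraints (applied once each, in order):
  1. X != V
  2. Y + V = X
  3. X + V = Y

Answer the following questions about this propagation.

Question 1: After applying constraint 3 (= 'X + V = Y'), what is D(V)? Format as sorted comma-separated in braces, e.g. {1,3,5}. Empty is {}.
Answer: {}

Derivation:
Constraint 1 (X != V) on D(X)={3,5,6,7,8} D(V)={2,3,4,6,7}: no change
Constraint 2 (Y + V = X) on D(Y)={2,4,5,6,8,9} D(V)={2,3,4,6,7} D(X)={3,5,6,7,8}: Y {2,4,5,6,8,9}->{2,4,5,6}; V {2,3,4,6,7}->{2,3,4,6}; X {3,5,6,7,8}->{5,6,7,8}
Constraint 3 (X + V = Y) on D(X)={5,6,7,8} D(V)={2,3,4,6} D(Y)={2,4,5,6}: X {5,6,7,8}->{}; V {2,3,4,6}->{}; Y {2,4,5,6}->{}
So after constraint 3: D(V) = {}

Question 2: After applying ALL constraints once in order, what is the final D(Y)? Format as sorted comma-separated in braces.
Answer: {}

Derivation:
Constraint 1 (X != V) on D(X)={3,5,6,7,8} D(V)={2,3,4,6,7}: no change
Constraint 2 (Y + V = X) on D(Y)={2,4,5,6,8,9} D(V)={2,3,4,6,7} D(X)={3,5,6,7,8}: Y {2,4,5,6,8,9}->{2,4,5,6}; V {2,3,4,6,7}->{2,3,4,6}; X {3,5,6,7,8}->{5,6,7,8}
Constraint 3 (X + V = Y) on D(X)={5,6,7,8} D(V)={2,3,4,6} D(Y)={2,4,5,6}: X {5,6,7,8}->{}; V {2,3,4,6}->{}; Y {2,4,5,6}->{}
So after all 3 constraints: D(Y) = {}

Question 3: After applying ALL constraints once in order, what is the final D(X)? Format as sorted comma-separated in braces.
Constraint 1 (X != V) on D(X)={3,5,6,7,8} D(V)={2,3,4,6,7}: no change
Constraint 2 (Y + V = X) on D(Y)={2,4,5,6,8,9} D(V)={2,3,4,6,7} D(X)={3,5,6,7,8}: Y {2,4,5,6,8,9}->{2,4,5,6}; V {2,3,4,6,7}->{2,3,4,6}; X {3,5,6,7,8}->{5,6,7,8}
Constraint 3 (X + V = Y) on D(X)={5,6,7,8} D(V)={2,3,4,6} D(Y)={2,4,5,6}: X {5,6,7,8}->{}; V {2,3,4,6}->{}; Y {2,4,5,6}->{}
So after all 3 constraints: D(X) = {}

Answer: {}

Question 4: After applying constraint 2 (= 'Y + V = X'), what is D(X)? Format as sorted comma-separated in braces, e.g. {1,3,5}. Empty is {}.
Answer: {5,6,7,8}

Derivation:
Constraint 1 (X != V) on D(X)={3,5,6,7,8} D(V)={2,3,4,6,7}: no change
Constraint 2 (Y + V = X) on D(Y)={2,4,5,6,8,9} D(V)={2,3,4,6,7} D(X)={3,5,6,7,8}: Y {2,4,5,6,8,9}->{2,4,5,6}; V {2,3,4,6,7}->{2,3,4,6}; X {3,5,6,7,8}->{5,6,7,8}
So after constraint 2: D(X) = {5,6,7,8}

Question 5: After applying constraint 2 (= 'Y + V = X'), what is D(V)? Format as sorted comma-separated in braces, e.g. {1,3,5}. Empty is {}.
Constraint 1 (X != V) on D(X)={3,5,6,7,8} D(V)={2,3,4,6,7}: no change
Constraint 2 (Y + V = X) on D(Y)={2,4,5,6,8,9} D(V)={2,3,4,6,7} D(X)={3,5,6,7,8}: Y {2,4,5,6,8,9}->{2,4,5,6}; V {2,3,4,6,7}->{2,3,4,6}; X {3,5,6,7,8}->{5,6,7,8}
So after constraint 2: D(V) = {2,3,4,6}

Answer: {2,3,4,6}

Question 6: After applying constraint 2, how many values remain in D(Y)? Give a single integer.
Constraint 1 (X != V) on D(X)={3,5,6,7,8} D(V)={2,3,4,6,7}: no change
Constraint 2 (Y + V = X) on D(Y)={2,4,5,6,8,9} D(V)={2,3,4,6,7} D(X)={3,5,6,7,8}: Y {2,4,5,6,8,9}->{2,4,5,6}; V {2,3,4,6,7}->{2,3,4,6}; X {3,5,6,7,8}->{5,6,7,8}
So after constraint 2: D(Y)={2,4,5,6}, size = 4

Answer: 4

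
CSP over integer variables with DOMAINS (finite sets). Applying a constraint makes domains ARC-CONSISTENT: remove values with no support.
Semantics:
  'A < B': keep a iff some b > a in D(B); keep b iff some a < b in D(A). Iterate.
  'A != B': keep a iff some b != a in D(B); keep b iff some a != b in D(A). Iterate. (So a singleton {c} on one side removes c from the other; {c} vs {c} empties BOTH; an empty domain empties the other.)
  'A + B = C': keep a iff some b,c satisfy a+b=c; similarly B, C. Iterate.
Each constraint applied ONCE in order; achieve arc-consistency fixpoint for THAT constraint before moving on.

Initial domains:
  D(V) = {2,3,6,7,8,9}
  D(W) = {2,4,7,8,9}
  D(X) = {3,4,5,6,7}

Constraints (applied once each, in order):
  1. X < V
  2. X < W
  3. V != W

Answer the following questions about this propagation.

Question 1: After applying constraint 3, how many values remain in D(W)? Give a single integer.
Constraint 1 (X < V) on D(X)={3,4,5,6,7} D(V)={2,3,6,7,8,9}: V {2,3,6,7,8,9}->{6,7,8,9}
Constraint 2 (X < W) on D(X)={3,4,5,6,7} D(W)={2,4,7,8,9}: W {2,4,7,8,9}->{4,7,8,9}
Constraint 3 (V != W) on D(V)={6,7,8,9} D(W)={4,7,8,9}: no change
So after constraint 3: D(W)={4,7,8,9}, size = 4

Answer: 4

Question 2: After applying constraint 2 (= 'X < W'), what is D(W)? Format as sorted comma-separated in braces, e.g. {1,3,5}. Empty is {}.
Answer: {4,7,8,9}

Derivation:
Constraint 1 (X < V) on D(X)={3,4,5,6,7} D(V)={2,3,6,7,8,9}: V {2,3,6,7,8,9}->{6,7,8,9}
Constraint 2 (X < W) on D(X)={3,4,5,6,7} D(W)={2,4,7,8,9}: W {2,4,7,8,9}->{4,7,8,9}
So after constraint 2: D(W) = {4,7,8,9}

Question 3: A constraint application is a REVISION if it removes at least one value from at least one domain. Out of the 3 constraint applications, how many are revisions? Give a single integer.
Constraint 1 (X < V) on D(X)={3,4,5,6,7} D(V)={2,3,6,7,8,9}: V {2,3,6,7,8,9}->{6,7,8,9} => REVISION
Constraint 2 (X < W) on D(X)={3,4,5,6,7} D(W)={2,4,7,8,9}: W {2,4,7,8,9}->{4,7,8,9} => REVISION
Constraint 3 (V != W) on D(V)={6,7,8,9} D(W)={4,7,8,9}: no change => not a revision
Total revisions = 2

Answer: 2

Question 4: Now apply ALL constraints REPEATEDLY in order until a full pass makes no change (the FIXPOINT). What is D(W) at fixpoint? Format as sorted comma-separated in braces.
Answer: {4,7,8,9}

Derivation:
pass 0 (initial): D(W)={2,4,7,8,9}
pass 1: V {2,3,6,7,8,9}->{6,7,8,9}; W {2,4,7,8,9}->{4,7,8,9}
pass 2: no change
Fixpoint after 2 passes: D(W) = {4,7,8,9}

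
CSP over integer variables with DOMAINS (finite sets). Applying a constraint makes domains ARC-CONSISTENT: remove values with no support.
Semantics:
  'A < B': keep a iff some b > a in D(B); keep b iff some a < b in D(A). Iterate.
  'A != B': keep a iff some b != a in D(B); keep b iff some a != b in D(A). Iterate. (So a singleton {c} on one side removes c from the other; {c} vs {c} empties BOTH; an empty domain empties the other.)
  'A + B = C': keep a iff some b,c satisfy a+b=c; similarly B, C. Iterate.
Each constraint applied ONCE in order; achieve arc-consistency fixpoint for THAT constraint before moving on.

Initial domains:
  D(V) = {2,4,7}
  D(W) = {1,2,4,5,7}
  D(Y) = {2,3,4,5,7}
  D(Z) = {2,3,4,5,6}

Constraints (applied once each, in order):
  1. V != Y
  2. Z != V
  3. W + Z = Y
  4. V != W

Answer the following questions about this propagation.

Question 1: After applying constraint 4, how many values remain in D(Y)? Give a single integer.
Constraint 1 (V != Y) on D(V)={2,4,7} D(Y)={2,3,4,5,7}: no change
Constraint 2 (Z != V) on D(Z)={2,3,4,5,6} D(V)={2,4,7}: no change
Constraint 3 (W + Z = Y) on D(W)={1,2,4,5,7} D(Z)={2,3,4,5,6} D(Y)={2,3,4,5,7}: W {1,2,4,5,7}->{1,2,4,5}; Y {2,3,4,5,7}->{3,4,5,7}
Constraint 4 (V != W) on D(V)={2,4,7} D(W)={1,2,4,5}: no change
So after constraint 4: D(Y)={3,4,5,7}, size = 4

Answer: 4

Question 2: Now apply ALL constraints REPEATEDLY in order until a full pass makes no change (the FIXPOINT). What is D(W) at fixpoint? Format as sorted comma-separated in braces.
pass 0 (initial): D(W)={1,2,4,5,7}
pass 1: W {1,2,4,5,7}->{1,2,4,5}; Y {2,3,4,5,7}->{3,4,5,7}
pass 2: no change
Fixpoint after 2 passes: D(W) = {1,2,4,5}

Answer: {1,2,4,5}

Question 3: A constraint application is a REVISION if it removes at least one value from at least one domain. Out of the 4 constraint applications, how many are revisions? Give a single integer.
Constraint 1 (V != Y) on D(V)={2,4,7} D(Y)={2,3,4,5,7}: no change => not a revision
Constraint 2 (Z != V) on D(Z)={2,3,4,5,6} D(V)={2,4,7}: no change => not a revision
Constraint 3 (W + Z = Y) on D(W)={1,2,4,5,7} D(Z)={2,3,4,5,6} D(Y)={2,3,4,5,7}: W {1,2,4,5,7}->{1,2,4,5}; Y {2,3,4,5,7}->{3,4,5,7} => REVISION
Constraint 4 (V != W) on D(V)={2,4,7} D(W)={1,2,4,5}: no change => not a revision
Total revisions = 1

Answer: 1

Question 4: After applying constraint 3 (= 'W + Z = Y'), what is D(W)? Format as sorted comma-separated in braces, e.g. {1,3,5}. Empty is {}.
Constraint 1 (V != Y) on D(V)={2,4,7} D(Y)={2,3,4,5,7}: no change
Constraint 2 (Z != V) on D(Z)={2,3,4,5,6} D(V)={2,4,7}: no change
Constraint 3 (W + Z = Y) on D(W)={1,2,4,5,7} D(Z)={2,3,4,5,6} D(Y)={2,3,4,5,7}: W {1,2,4,5,7}->{1,2,4,5}; Y {2,3,4,5,7}->{3,4,5,7}
So after constraint 3: D(W) = {1,2,4,5}

Answer: {1,2,4,5}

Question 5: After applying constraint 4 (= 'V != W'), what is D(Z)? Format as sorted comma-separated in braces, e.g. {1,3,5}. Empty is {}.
Answer: {2,3,4,5,6}

Derivation:
Constraint 1 (V != Y) on D(V)={2,4,7} D(Y)={2,3,4,5,7}: no change
Constraint 2 (Z != V) on D(Z)={2,3,4,5,6} D(V)={2,4,7}: no change
Constraint 3 (W + Z = Y) on D(W)={1,2,4,5,7} D(Z)={2,3,4,5,6} D(Y)={2,3,4,5,7}: W {1,2,4,5,7}->{1,2,4,5}; Y {2,3,4,5,7}->{3,4,5,7}
Constraint 4 (V != W) on D(V)={2,4,7} D(W)={1,2,4,5}: no change
So after constraint 4: D(Z) = {2,3,4,5,6}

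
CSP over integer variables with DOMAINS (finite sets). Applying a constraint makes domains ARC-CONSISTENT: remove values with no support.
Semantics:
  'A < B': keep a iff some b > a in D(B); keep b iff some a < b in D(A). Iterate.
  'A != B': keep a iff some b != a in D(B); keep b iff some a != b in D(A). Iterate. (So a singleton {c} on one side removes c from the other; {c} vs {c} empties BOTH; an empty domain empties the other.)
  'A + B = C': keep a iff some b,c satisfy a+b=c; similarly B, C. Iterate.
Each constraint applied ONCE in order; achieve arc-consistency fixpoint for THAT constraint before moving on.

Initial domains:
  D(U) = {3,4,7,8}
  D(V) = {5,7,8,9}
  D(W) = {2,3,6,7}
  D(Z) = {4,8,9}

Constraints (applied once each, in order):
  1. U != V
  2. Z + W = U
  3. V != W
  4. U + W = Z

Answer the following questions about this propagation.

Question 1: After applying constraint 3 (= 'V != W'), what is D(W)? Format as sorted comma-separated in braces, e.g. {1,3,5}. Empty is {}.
Answer: {3}

Derivation:
Constraint 1 (U != V) on D(U)={3,4,7,8} D(V)={5,7,8,9}: no change
Constraint 2 (Z + W = U) on D(Z)={4,8,9} D(W)={2,3,6,7} D(U)={3,4,7,8}: Z {4,8,9}->{4}; W {2,3,6,7}->{3}; U {3,4,7,8}->{7}
Constraint 3 (V != W) on D(V)={5,7,8,9} D(W)={3}: no change
So after constraint 3: D(W) = {3}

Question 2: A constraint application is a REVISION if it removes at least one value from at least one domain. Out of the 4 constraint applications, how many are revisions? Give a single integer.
Answer: 2

Derivation:
Constraint 1 (U != V) on D(U)={3,4,7,8} D(V)={5,7,8,9}: no change => not a revision
Constraint 2 (Z + W = U) on D(Z)={4,8,9} D(W)={2,3,6,7} D(U)={3,4,7,8}: Z {4,8,9}->{4}; W {2,3,6,7}->{3}; U {3,4,7,8}->{7} => REVISION
Constraint 3 (V != W) on D(V)={5,7,8,9} D(W)={3}: no change => not a revision
Constraint 4 (U + W = Z) on D(U)={7} D(W)={3} D(Z)={4}: U {7}->{}; W {3}->{}; Z {4}->{} => REVISION
Total revisions = 2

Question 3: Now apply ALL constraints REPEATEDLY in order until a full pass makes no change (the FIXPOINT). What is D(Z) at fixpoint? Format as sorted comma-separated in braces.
pass 0 (initial): D(Z)={4,8,9}
pass 1: U {3,4,7,8}->{}; W {2,3,6,7}->{}; Z {4,8,9}->{}
pass 2: V {5,7,8,9}->{}
pass 3: no change
Fixpoint after 3 passes: D(Z) = {}

Answer: {}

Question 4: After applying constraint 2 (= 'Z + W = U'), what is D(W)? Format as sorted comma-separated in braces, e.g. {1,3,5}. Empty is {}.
Constraint 1 (U != V) on D(U)={3,4,7,8} D(V)={5,7,8,9}: no change
Constraint 2 (Z + W = U) on D(Z)={4,8,9} D(W)={2,3,6,7} D(U)={3,4,7,8}: Z {4,8,9}->{4}; W {2,3,6,7}->{3}; U {3,4,7,8}->{7}
So after constraint 2: D(W) = {3}

Answer: {3}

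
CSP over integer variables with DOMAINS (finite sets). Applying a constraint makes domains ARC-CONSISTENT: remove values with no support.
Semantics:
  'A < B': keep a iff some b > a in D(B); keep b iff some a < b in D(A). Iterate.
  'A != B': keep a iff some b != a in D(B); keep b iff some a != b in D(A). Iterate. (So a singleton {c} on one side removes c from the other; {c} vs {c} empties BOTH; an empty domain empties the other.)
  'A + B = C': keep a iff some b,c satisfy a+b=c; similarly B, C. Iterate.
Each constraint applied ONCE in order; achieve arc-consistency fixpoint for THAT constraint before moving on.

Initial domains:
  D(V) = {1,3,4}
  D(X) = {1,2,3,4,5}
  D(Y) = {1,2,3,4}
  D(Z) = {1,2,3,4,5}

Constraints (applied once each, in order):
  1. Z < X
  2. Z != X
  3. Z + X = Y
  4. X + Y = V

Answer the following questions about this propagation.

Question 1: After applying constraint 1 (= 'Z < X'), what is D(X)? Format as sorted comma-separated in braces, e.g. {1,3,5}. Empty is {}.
Constraint 1 (Z < X) on D(Z)={1,2,3,4,5} D(X)={1,2,3,4,5}: Z {1,2,3,4,5}->{1,2,3,4}; X {1,2,3,4,5}->{2,3,4,5}
So after constraint 1: D(X) = {2,3,4,5}

Answer: {2,3,4,5}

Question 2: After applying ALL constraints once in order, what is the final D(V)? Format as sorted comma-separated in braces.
Answer: {}

Derivation:
Constraint 1 (Z < X) on D(Z)={1,2,3,4,5} D(X)={1,2,3,4,5}: Z {1,2,3,4,5}->{1,2,3,4}; X {1,2,3,4,5}->{2,3,4,5}
Constraint 2 (Z != X) on D(Z)={1,2,3,4} D(X)={2,3,4,5}: no change
Constraint 3 (Z + X = Y) on D(Z)={1,2,3,4} D(X)={2,3,4,5} D(Y)={1,2,3,4}: Z {1,2,3,4}->{1,2}; X {2,3,4,5}->{2,3}; Y {1,2,3,4}->{3,4}
Constraint 4 (X + Y = V) on D(X)={2,3} D(Y)={3,4} D(V)={1,3,4}: X {2,3}->{}; Y {3,4}->{}; V {1,3,4}->{}
So after all 4 constraints: D(V) = {}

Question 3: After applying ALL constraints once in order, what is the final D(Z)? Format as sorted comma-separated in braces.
Constraint 1 (Z < X) on D(Z)={1,2,3,4,5} D(X)={1,2,3,4,5}: Z {1,2,3,4,5}->{1,2,3,4}; X {1,2,3,4,5}->{2,3,4,5}
Constraint 2 (Z != X) on D(Z)={1,2,3,4} D(X)={2,3,4,5}: no change
Constraint 3 (Z + X = Y) on D(Z)={1,2,3,4} D(X)={2,3,4,5} D(Y)={1,2,3,4}: Z {1,2,3,4}->{1,2}; X {2,3,4,5}->{2,3}; Y {1,2,3,4}->{3,4}
Constraint 4 (X + Y = V) on D(X)={2,3} D(Y)={3,4} D(V)={1,3,4}: X {2,3}->{}; Y {3,4}->{}; V {1,3,4}->{}
So after all 4 constraints: D(Z) = {1,2}

Answer: {1,2}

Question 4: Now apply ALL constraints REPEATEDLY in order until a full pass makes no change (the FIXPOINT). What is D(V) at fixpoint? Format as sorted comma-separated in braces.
pass 0 (initial): D(V)={1,3,4}
pass 1: V {1,3,4}->{}; X {1,2,3,4,5}->{}; Y {1,2,3,4}->{}; Z {1,2,3,4,5}->{1,2}
pass 2: Z {1,2}->{}
pass 3: no change
Fixpoint after 3 passes: D(V) = {}

Answer: {}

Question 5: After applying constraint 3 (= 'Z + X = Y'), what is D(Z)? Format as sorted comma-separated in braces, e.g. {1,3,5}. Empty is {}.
Answer: {1,2}

Derivation:
Constraint 1 (Z < X) on D(Z)={1,2,3,4,5} D(X)={1,2,3,4,5}: Z {1,2,3,4,5}->{1,2,3,4}; X {1,2,3,4,5}->{2,3,4,5}
Constraint 2 (Z != X) on D(Z)={1,2,3,4} D(X)={2,3,4,5}: no change
Constraint 3 (Z + X = Y) on D(Z)={1,2,3,4} D(X)={2,3,4,5} D(Y)={1,2,3,4}: Z {1,2,3,4}->{1,2}; X {2,3,4,5}->{2,3}; Y {1,2,3,4}->{3,4}
So after constraint 3: D(Z) = {1,2}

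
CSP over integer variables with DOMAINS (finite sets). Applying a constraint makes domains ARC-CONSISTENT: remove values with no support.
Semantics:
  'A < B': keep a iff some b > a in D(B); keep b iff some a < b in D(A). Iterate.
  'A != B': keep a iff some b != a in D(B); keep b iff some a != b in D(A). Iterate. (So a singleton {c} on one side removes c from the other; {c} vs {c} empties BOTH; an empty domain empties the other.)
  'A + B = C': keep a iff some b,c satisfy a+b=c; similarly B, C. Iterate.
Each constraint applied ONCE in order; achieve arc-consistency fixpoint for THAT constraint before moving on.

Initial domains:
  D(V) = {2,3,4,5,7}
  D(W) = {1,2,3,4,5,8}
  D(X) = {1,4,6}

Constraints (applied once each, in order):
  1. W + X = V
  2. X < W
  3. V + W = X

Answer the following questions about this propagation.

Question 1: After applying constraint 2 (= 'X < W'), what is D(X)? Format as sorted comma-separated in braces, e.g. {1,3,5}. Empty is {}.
Constraint 1 (W + X = V) on D(W)={1,2,3,4,5,8} D(X)={1,4,6} D(V)={2,3,4,5,7}: W {1,2,3,4,5,8}->{1,2,3,4}
Constraint 2 (X < W) on D(X)={1,4,6} D(W)={1,2,3,4}: X {1,4,6}->{1}; W {1,2,3,4}->{2,3,4}
So after constraint 2: D(X) = {1}

Answer: {1}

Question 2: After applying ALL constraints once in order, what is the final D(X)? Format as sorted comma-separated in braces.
Constraint 1 (W + X = V) on D(W)={1,2,3,4,5,8} D(X)={1,4,6} D(V)={2,3,4,5,7}: W {1,2,3,4,5,8}->{1,2,3,4}
Constraint 2 (X < W) on D(X)={1,4,6} D(W)={1,2,3,4}: X {1,4,6}->{1}; W {1,2,3,4}->{2,3,4}
Constraint 3 (V + W = X) on D(V)={2,3,4,5,7} D(W)={2,3,4} D(X)={1}: V {2,3,4,5,7}->{}; W {2,3,4}->{}; X {1}->{}
So after all 3 constraints: D(X) = {}

Answer: {}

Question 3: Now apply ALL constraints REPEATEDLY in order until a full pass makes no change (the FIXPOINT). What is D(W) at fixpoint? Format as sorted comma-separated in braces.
Answer: {}

Derivation:
pass 0 (initial): D(W)={1,2,3,4,5,8}
pass 1: V {2,3,4,5,7}->{}; W {1,2,3,4,5,8}->{}; X {1,4,6}->{}
pass 2: no change
Fixpoint after 2 passes: D(W) = {}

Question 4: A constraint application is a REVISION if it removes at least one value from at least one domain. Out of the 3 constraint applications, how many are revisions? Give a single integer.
Constraint 1 (W + X = V) on D(W)={1,2,3,4,5,8} D(X)={1,4,6} D(V)={2,3,4,5,7}: W {1,2,3,4,5,8}->{1,2,3,4} => REVISION
Constraint 2 (X < W) on D(X)={1,4,6} D(W)={1,2,3,4}: X {1,4,6}->{1}; W {1,2,3,4}->{2,3,4} => REVISION
Constraint 3 (V + W = X) on D(V)={2,3,4,5,7} D(W)={2,3,4} D(X)={1}: V {2,3,4,5,7}->{}; W {2,3,4}->{}; X {1}->{} => REVISION
Total revisions = 3

Answer: 3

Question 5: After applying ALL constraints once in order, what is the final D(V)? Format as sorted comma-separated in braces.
Answer: {}

Derivation:
Constraint 1 (W + X = V) on D(W)={1,2,3,4,5,8} D(X)={1,4,6} D(V)={2,3,4,5,7}: W {1,2,3,4,5,8}->{1,2,3,4}
Constraint 2 (X < W) on D(X)={1,4,6} D(W)={1,2,3,4}: X {1,4,6}->{1}; W {1,2,3,4}->{2,3,4}
Constraint 3 (V + W = X) on D(V)={2,3,4,5,7} D(W)={2,3,4} D(X)={1}: V {2,3,4,5,7}->{}; W {2,3,4}->{}; X {1}->{}
So after all 3 constraints: D(V) = {}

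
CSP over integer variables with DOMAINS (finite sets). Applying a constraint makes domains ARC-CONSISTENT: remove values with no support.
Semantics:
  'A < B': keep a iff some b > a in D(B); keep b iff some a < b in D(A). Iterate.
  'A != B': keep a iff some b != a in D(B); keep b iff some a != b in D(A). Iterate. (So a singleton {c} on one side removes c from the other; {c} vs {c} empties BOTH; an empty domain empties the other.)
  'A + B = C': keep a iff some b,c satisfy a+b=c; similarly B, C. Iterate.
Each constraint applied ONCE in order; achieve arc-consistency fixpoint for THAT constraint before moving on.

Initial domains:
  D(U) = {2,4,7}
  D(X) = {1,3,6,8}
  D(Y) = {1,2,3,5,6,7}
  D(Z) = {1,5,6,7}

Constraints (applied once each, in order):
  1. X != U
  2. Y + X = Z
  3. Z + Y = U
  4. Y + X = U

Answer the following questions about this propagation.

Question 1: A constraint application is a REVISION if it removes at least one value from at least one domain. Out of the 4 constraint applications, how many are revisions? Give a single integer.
Answer: 3

Derivation:
Constraint 1 (X != U) on D(X)={1,3,6,8} D(U)={2,4,7}: no change => not a revision
Constraint 2 (Y + X = Z) on D(Y)={1,2,3,5,6,7} D(X)={1,3,6,8} D(Z)={1,5,6,7}: Y {1,2,3,5,6,7}->{1,2,3,5,6}; X {1,3,6,8}->{1,3,6}; Z {1,5,6,7}->{5,6,7} => REVISION
Constraint 3 (Z + Y = U) on D(Z)={5,6,7} D(Y)={1,2,3,5,6} D(U)={2,4,7}: Z {5,6,7}->{5,6}; Y {1,2,3,5,6}->{1,2}; U {2,4,7}->{7} => REVISION
Constraint 4 (Y + X = U) on D(Y)={1,2} D(X)={1,3,6} D(U)={7}: Y {1,2}->{1}; X {1,3,6}->{6} => REVISION
Total revisions = 3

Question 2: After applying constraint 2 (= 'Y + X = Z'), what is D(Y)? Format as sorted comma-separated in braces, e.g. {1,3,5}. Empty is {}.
Answer: {1,2,3,5,6}

Derivation:
Constraint 1 (X != U) on D(X)={1,3,6,8} D(U)={2,4,7}: no change
Constraint 2 (Y + X = Z) on D(Y)={1,2,3,5,6,7} D(X)={1,3,6,8} D(Z)={1,5,6,7}: Y {1,2,3,5,6,7}->{1,2,3,5,6}; X {1,3,6,8}->{1,3,6}; Z {1,5,6,7}->{5,6,7}
So after constraint 2: D(Y) = {1,2,3,5,6}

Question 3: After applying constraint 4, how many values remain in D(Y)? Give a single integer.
Constraint 1 (X != U) on D(X)={1,3,6,8} D(U)={2,4,7}: no change
Constraint 2 (Y + X = Z) on D(Y)={1,2,3,5,6,7} D(X)={1,3,6,8} D(Z)={1,5,6,7}: Y {1,2,3,5,6,7}->{1,2,3,5,6}; X {1,3,6,8}->{1,3,6}; Z {1,5,6,7}->{5,6,7}
Constraint 3 (Z + Y = U) on D(Z)={5,6,7} D(Y)={1,2,3,5,6} D(U)={2,4,7}: Z {5,6,7}->{5,6}; Y {1,2,3,5,6}->{1,2}; U {2,4,7}->{7}
Constraint 4 (Y + X = U) on D(Y)={1,2} D(X)={1,3,6} D(U)={7}: Y {1,2}->{1}; X {1,3,6}->{6}
So after constraint 4: D(Y)={1}, size = 1

Answer: 1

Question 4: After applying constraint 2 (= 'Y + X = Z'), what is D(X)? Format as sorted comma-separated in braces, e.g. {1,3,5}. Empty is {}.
Answer: {1,3,6}

Derivation:
Constraint 1 (X != U) on D(X)={1,3,6,8} D(U)={2,4,7}: no change
Constraint 2 (Y + X = Z) on D(Y)={1,2,3,5,6,7} D(X)={1,3,6,8} D(Z)={1,5,6,7}: Y {1,2,3,5,6,7}->{1,2,3,5,6}; X {1,3,6,8}->{1,3,6}; Z {1,5,6,7}->{5,6,7}
So after constraint 2: D(X) = {1,3,6}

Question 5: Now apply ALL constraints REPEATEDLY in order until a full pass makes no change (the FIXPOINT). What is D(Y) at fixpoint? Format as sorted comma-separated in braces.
Answer: {}

Derivation:
pass 0 (initial): D(Y)={1,2,3,5,6,7}
pass 1: U {2,4,7}->{7}; X {1,3,6,8}->{6}; Y {1,2,3,5,6,7}->{1}; Z {1,5,6,7}->{5,6}
pass 2: U {7}->{}; X {6}->{}; Y {1}->{}; Z {5,6}->{}
pass 3: no change
Fixpoint after 3 passes: D(Y) = {}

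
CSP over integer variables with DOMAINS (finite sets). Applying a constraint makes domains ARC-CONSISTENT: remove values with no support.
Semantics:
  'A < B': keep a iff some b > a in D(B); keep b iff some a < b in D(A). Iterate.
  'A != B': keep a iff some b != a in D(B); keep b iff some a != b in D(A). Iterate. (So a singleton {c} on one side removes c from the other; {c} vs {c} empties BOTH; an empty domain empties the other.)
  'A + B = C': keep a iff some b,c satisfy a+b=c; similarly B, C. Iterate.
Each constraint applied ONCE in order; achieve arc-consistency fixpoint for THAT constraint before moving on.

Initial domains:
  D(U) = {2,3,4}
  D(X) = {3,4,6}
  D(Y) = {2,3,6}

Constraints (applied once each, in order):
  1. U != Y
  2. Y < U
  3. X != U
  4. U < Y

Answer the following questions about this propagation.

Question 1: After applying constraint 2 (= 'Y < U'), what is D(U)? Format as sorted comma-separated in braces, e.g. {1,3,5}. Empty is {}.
Answer: {3,4}

Derivation:
Constraint 1 (U != Y) on D(U)={2,3,4} D(Y)={2,3,6}: no change
Constraint 2 (Y < U) on D(Y)={2,3,6} D(U)={2,3,4}: Y {2,3,6}->{2,3}; U {2,3,4}->{3,4}
So after constraint 2: D(U) = {3,4}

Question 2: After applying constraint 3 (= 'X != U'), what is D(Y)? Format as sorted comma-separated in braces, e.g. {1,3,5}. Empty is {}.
Answer: {2,3}

Derivation:
Constraint 1 (U != Y) on D(U)={2,3,4} D(Y)={2,3,6}: no change
Constraint 2 (Y < U) on D(Y)={2,3,6} D(U)={2,3,4}: Y {2,3,6}->{2,3}; U {2,3,4}->{3,4}
Constraint 3 (X != U) on D(X)={3,4,6} D(U)={3,4}: no change
So after constraint 3: D(Y) = {2,3}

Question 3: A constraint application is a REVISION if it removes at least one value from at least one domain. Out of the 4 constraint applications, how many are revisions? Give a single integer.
Answer: 2

Derivation:
Constraint 1 (U != Y) on D(U)={2,3,4} D(Y)={2,3,6}: no change => not a revision
Constraint 2 (Y < U) on D(Y)={2,3,6} D(U)={2,3,4}: Y {2,3,6}->{2,3}; U {2,3,4}->{3,4} => REVISION
Constraint 3 (X != U) on D(X)={3,4,6} D(U)={3,4}: no change => not a revision
Constraint 4 (U < Y) on D(U)={3,4} D(Y)={2,3}: U {3,4}->{}; Y {2,3}->{} => REVISION
Total revisions = 2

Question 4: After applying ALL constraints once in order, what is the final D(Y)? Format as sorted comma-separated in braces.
Constraint 1 (U != Y) on D(U)={2,3,4} D(Y)={2,3,6}: no change
Constraint 2 (Y < U) on D(Y)={2,3,6} D(U)={2,3,4}: Y {2,3,6}->{2,3}; U {2,3,4}->{3,4}
Constraint 3 (X != U) on D(X)={3,4,6} D(U)={3,4}: no change
Constraint 4 (U < Y) on D(U)={3,4} D(Y)={2,3}: U {3,4}->{}; Y {2,3}->{}
So after all 4 constraints: D(Y) = {}

Answer: {}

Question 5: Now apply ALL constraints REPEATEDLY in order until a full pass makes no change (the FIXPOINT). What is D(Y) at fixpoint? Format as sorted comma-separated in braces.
pass 0 (initial): D(Y)={2,3,6}
pass 1: U {2,3,4}->{}; Y {2,3,6}->{}
pass 2: X {3,4,6}->{}
pass 3: no change
Fixpoint after 3 passes: D(Y) = {}

Answer: {}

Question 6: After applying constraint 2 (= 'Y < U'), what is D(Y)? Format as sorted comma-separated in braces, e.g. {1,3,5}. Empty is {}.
Constraint 1 (U != Y) on D(U)={2,3,4} D(Y)={2,3,6}: no change
Constraint 2 (Y < U) on D(Y)={2,3,6} D(U)={2,3,4}: Y {2,3,6}->{2,3}; U {2,3,4}->{3,4}
So after constraint 2: D(Y) = {2,3}

Answer: {2,3}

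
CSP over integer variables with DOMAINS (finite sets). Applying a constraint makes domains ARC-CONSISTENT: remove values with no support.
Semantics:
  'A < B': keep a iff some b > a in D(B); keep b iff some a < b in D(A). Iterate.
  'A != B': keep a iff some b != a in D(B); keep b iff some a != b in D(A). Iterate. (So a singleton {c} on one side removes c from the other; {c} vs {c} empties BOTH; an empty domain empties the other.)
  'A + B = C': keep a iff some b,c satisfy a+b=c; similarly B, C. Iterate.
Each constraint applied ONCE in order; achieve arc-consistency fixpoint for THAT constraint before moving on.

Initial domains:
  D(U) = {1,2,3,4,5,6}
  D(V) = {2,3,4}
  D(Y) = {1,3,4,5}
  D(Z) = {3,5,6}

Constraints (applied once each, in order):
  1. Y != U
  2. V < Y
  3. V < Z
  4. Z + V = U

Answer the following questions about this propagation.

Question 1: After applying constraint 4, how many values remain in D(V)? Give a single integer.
Constraint 1 (Y != U) on D(Y)={1,3,4,5} D(U)={1,2,3,4,5,6}: no change
Constraint 2 (V < Y) on D(V)={2,3,4} D(Y)={1,3,4,5}: Y {1,3,4,5}->{3,4,5}
Constraint 3 (V < Z) on D(V)={2,3,4} D(Z)={3,5,6}: no change
Constraint 4 (Z + V = U) on D(Z)={3,5,6} D(V)={2,3,4} D(U)={1,2,3,4,5,6}: Z {3,5,6}->{3}; V {2,3,4}->{2,3}; U {1,2,3,4,5,6}->{5,6}
So after constraint 4: D(V)={2,3}, size = 2

Answer: 2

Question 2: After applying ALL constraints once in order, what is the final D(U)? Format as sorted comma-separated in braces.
Constraint 1 (Y != U) on D(Y)={1,3,4,5} D(U)={1,2,3,4,5,6}: no change
Constraint 2 (V < Y) on D(V)={2,3,4} D(Y)={1,3,4,5}: Y {1,3,4,5}->{3,4,5}
Constraint 3 (V < Z) on D(V)={2,3,4} D(Z)={3,5,6}: no change
Constraint 4 (Z + V = U) on D(Z)={3,5,6} D(V)={2,3,4} D(U)={1,2,3,4,5,6}: Z {3,5,6}->{3}; V {2,3,4}->{2,3}; U {1,2,3,4,5,6}->{5,6}
So after all 4 constraints: D(U) = {5,6}

Answer: {5,6}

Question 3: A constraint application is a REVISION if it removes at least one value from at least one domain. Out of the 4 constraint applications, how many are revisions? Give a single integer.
Constraint 1 (Y != U) on D(Y)={1,3,4,5} D(U)={1,2,3,4,5,6}: no change => not a revision
Constraint 2 (V < Y) on D(V)={2,3,4} D(Y)={1,3,4,5}: Y {1,3,4,5}->{3,4,5} => REVISION
Constraint 3 (V < Z) on D(V)={2,3,4} D(Z)={3,5,6}: no change => not a revision
Constraint 4 (Z + V = U) on D(Z)={3,5,6} D(V)={2,3,4} D(U)={1,2,3,4,5,6}: Z {3,5,6}->{3}; V {2,3,4}->{2,3}; U {1,2,3,4,5,6}->{5,6} => REVISION
Total revisions = 2

Answer: 2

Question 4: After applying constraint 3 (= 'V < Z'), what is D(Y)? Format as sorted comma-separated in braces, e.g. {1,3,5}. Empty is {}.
Answer: {3,4,5}

Derivation:
Constraint 1 (Y != U) on D(Y)={1,3,4,5} D(U)={1,2,3,4,5,6}: no change
Constraint 2 (V < Y) on D(V)={2,3,4} D(Y)={1,3,4,5}: Y {1,3,4,5}->{3,4,5}
Constraint 3 (V < Z) on D(V)={2,3,4} D(Z)={3,5,6}: no change
So after constraint 3: D(Y) = {3,4,5}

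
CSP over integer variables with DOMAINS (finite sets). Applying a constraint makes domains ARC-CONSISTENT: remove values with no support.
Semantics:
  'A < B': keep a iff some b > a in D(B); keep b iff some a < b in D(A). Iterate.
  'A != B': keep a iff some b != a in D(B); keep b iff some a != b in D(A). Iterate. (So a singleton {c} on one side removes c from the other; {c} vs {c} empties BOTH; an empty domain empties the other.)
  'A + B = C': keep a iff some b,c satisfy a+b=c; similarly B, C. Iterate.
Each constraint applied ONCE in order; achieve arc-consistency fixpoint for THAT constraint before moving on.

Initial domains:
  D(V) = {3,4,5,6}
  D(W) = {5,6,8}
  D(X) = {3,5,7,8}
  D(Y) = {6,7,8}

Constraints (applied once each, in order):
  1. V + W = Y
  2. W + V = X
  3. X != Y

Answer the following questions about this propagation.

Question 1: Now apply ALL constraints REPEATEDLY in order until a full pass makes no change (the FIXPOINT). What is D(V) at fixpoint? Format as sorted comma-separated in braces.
Answer: {}

Derivation:
pass 0 (initial): D(V)={3,4,5,6}
pass 1: V {3,4,5,6}->{3}; W {5,6,8}->{5}; X {3,5,7,8}->{}; Y {6,7,8}->{}
pass 2: V {3}->{}; W {5}->{}
pass 3: no change
Fixpoint after 3 passes: D(V) = {}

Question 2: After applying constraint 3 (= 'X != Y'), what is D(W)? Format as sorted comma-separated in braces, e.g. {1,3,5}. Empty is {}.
Answer: {5}

Derivation:
Constraint 1 (V + W = Y) on D(V)={3,4,5,6} D(W)={5,6,8} D(Y)={6,7,8}: V {3,4,5,6}->{3}; W {5,6,8}->{5}; Y {6,7,8}->{8}
Constraint 2 (W + V = X) on D(W)={5} D(V)={3} D(X)={3,5,7,8}: X {3,5,7,8}->{8}
Constraint 3 (X != Y) on D(X)={8} D(Y)={8}: X {8}->{}; Y {8}->{}
So after constraint 3: D(W) = {5}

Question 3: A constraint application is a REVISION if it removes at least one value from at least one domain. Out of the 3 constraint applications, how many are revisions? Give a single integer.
Answer: 3

Derivation:
Constraint 1 (V + W = Y) on D(V)={3,4,5,6} D(W)={5,6,8} D(Y)={6,7,8}: V {3,4,5,6}->{3}; W {5,6,8}->{5}; Y {6,7,8}->{8} => REVISION
Constraint 2 (W + V = X) on D(W)={5} D(V)={3} D(X)={3,5,7,8}: X {3,5,7,8}->{8} => REVISION
Constraint 3 (X != Y) on D(X)={8} D(Y)={8}: X {8}->{}; Y {8}->{} => REVISION
Total revisions = 3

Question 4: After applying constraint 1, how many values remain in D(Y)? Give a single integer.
Constraint 1 (V + W = Y) on D(V)={3,4,5,6} D(W)={5,6,8} D(Y)={6,7,8}: V {3,4,5,6}->{3}; W {5,6,8}->{5}; Y {6,7,8}->{8}
So after constraint 1: D(Y)={8}, size = 1

Answer: 1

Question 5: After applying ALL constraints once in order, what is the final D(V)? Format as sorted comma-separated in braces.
Answer: {3}

Derivation:
Constraint 1 (V + W = Y) on D(V)={3,4,5,6} D(W)={5,6,8} D(Y)={6,7,8}: V {3,4,5,6}->{3}; W {5,6,8}->{5}; Y {6,7,8}->{8}
Constraint 2 (W + V = X) on D(W)={5} D(V)={3} D(X)={3,5,7,8}: X {3,5,7,8}->{8}
Constraint 3 (X != Y) on D(X)={8} D(Y)={8}: X {8}->{}; Y {8}->{}
So after all 3 constraints: D(V) = {3}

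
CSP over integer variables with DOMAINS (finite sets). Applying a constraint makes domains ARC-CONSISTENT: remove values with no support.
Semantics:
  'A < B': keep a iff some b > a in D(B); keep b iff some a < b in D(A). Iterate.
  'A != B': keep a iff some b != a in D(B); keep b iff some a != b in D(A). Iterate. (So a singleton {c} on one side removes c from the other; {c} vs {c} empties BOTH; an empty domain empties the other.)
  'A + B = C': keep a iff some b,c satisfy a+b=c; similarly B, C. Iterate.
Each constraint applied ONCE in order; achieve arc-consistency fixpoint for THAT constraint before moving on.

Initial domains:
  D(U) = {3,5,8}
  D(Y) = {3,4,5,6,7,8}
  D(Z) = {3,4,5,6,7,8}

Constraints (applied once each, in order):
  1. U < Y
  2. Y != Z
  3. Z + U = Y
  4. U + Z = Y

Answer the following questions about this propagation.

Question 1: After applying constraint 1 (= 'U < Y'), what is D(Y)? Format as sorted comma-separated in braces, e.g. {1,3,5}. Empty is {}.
Answer: {4,5,6,7,8}

Derivation:
Constraint 1 (U < Y) on D(U)={3,5,8} D(Y)={3,4,5,6,7,8}: U {3,5,8}->{3,5}; Y {3,4,5,6,7,8}->{4,5,6,7,8}
So after constraint 1: D(Y) = {4,5,6,7,8}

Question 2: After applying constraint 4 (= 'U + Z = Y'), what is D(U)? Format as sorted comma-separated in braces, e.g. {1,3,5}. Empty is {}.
Answer: {3,5}

Derivation:
Constraint 1 (U < Y) on D(U)={3,5,8} D(Y)={3,4,5,6,7,8}: U {3,5,8}->{3,5}; Y {3,4,5,6,7,8}->{4,5,6,7,8}
Constraint 2 (Y != Z) on D(Y)={4,5,6,7,8} D(Z)={3,4,5,6,7,8}: no change
Constraint 3 (Z + U = Y) on D(Z)={3,4,5,6,7,8} D(U)={3,5} D(Y)={4,5,6,7,8}: Z {3,4,5,6,7,8}->{3,4,5}; Y {4,5,6,7,8}->{6,7,8}
Constraint 4 (U + Z = Y) on D(U)={3,5} D(Z)={3,4,5} D(Y)={6,7,8}: no change
So after constraint 4: D(U) = {3,5}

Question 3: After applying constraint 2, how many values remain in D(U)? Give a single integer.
Answer: 2

Derivation:
Constraint 1 (U < Y) on D(U)={3,5,8} D(Y)={3,4,5,6,7,8}: U {3,5,8}->{3,5}; Y {3,4,5,6,7,8}->{4,5,6,7,8}
Constraint 2 (Y != Z) on D(Y)={4,5,6,7,8} D(Z)={3,4,5,6,7,8}: no change
So after constraint 2: D(U)={3,5}, size = 2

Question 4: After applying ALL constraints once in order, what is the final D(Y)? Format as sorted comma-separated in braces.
Constraint 1 (U < Y) on D(U)={3,5,8} D(Y)={3,4,5,6,7,8}: U {3,5,8}->{3,5}; Y {3,4,5,6,7,8}->{4,5,6,7,8}
Constraint 2 (Y != Z) on D(Y)={4,5,6,7,8} D(Z)={3,4,5,6,7,8}: no change
Constraint 3 (Z + U = Y) on D(Z)={3,4,5,6,7,8} D(U)={3,5} D(Y)={4,5,6,7,8}: Z {3,4,5,6,7,8}->{3,4,5}; Y {4,5,6,7,8}->{6,7,8}
Constraint 4 (U + Z = Y) on D(U)={3,5} D(Z)={3,4,5} D(Y)={6,7,8}: no change
So after all 4 constraints: D(Y) = {6,7,8}

Answer: {6,7,8}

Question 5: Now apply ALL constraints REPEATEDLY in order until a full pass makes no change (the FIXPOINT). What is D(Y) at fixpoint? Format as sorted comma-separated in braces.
pass 0 (initial): D(Y)={3,4,5,6,7,8}
pass 1: U {3,5,8}->{3,5}; Y {3,4,5,6,7,8}->{6,7,8}; Z {3,4,5,6,7,8}->{3,4,5}
pass 2: no change
Fixpoint after 2 passes: D(Y) = {6,7,8}

Answer: {6,7,8}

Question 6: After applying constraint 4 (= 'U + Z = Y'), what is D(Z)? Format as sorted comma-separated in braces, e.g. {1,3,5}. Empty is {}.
Answer: {3,4,5}

Derivation:
Constraint 1 (U < Y) on D(U)={3,5,8} D(Y)={3,4,5,6,7,8}: U {3,5,8}->{3,5}; Y {3,4,5,6,7,8}->{4,5,6,7,8}
Constraint 2 (Y != Z) on D(Y)={4,5,6,7,8} D(Z)={3,4,5,6,7,8}: no change
Constraint 3 (Z + U = Y) on D(Z)={3,4,5,6,7,8} D(U)={3,5} D(Y)={4,5,6,7,8}: Z {3,4,5,6,7,8}->{3,4,5}; Y {4,5,6,7,8}->{6,7,8}
Constraint 4 (U + Z = Y) on D(U)={3,5} D(Z)={3,4,5} D(Y)={6,7,8}: no change
So after constraint 4: D(Z) = {3,4,5}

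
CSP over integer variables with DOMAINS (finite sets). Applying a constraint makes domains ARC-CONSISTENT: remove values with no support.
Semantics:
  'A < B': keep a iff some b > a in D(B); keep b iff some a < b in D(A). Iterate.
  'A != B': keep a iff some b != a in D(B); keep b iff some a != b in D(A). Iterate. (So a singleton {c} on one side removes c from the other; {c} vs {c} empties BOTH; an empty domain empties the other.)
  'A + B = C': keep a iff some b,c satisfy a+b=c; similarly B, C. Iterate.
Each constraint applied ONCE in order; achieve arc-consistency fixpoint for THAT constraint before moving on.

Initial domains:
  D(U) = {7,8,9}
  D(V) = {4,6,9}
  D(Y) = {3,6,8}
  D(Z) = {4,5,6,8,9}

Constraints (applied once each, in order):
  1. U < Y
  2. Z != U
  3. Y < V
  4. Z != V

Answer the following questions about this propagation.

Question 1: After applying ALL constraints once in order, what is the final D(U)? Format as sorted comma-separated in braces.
Answer: {7}

Derivation:
Constraint 1 (U < Y) on D(U)={7,8,9} D(Y)={3,6,8}: U {7,8,9}->{7}; Y {3,6,8}->{8}
Constraint 2 (Z != U) on D(Z)={4,5,6,8,9} D(U)={7}: no change
Constraint 3 (Y < V) on D(Y)={8} D(V)={4,6,9}: V {4,6,9}->{9}
Constraint 4 (Z != V) on D(Z)={4,5,6,8,9} D(V)={9}: Z {4,5,6,8,9}->{4,5,6,8}
So after all 4 constraints: D(U) = {7}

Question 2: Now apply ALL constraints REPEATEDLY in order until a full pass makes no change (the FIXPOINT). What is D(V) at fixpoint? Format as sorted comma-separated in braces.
Answer: {9}

Derivation:
pass 0 (initial): D(V)={4,6,9}
pass 1: U {7,8,9}->{7}; V {4,6,9}->{9}; Y {3,6,8}->{8}; Z {4,5,6,8,9}->{4,5,6,8}
pass 2: no change
Fixpoint after 2 passes: D(V) = {9}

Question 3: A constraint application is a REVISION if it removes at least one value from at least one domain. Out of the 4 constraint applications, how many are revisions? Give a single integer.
Constraint 1 (U < Y) on D(U)={7,8,9} D(Y)={3,6,8}: U {7,8,9}->{7}; Y {3,6,8}->{8} => REVISION
Constraint 2 (Z != U) on D(Z)={4,5,6,8,9} D(U)={7}: no change => not a revision
Constraint 3 (Y < V) on D(Y)={8} D(V)={4,6,9}: V {4,6,9}->{9} => REVISION
Constraint 4 (Z != V) on D(Z)={4,5,6,8,9} D(V)={9}: Z {4,5,6,8,9}->{4,5,6,8} => REVISION
Total revisions = 3

Answer: 3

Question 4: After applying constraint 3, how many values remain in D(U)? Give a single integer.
Answer: 1

Derivation:
Constraint 1 (U < Y) on D(U)={7,8,9} D(Y)={3,6,8}: U {7,8,9}->{7}; Y {3,6,8}->{8}
Constraint 2 (Z != U) on D(Z)={4,5,6,8,9} D(U)={7}: no change
Constraint 3 (Y < V) on D(Y)={8} D(V)={4,6,9}: V {4,6,9}->{9}
So after constraint 3: D(U)={7}, size = 1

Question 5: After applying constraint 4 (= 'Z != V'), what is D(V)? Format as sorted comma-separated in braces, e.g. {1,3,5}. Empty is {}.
Answer: {9}

Derivation:
Constraint 1 (U < Y) on D(U)={7,8,9} D(Y)={3,6,8}: U {7,8,9}->{7}; Y {3,6,8}->{8}
Constraint 2 (Z != U) on D(Z)={4,5,6,8,9} D(U)={7}: no change
Constraint 3 (Y < V) on D(Y)={8} D(V)={4,6,9}: V {4,6,9}->{9}
Constraint 4 (Z != V) on D(Z)={4,5,6,8,9} D(V)={9}: Z {4,5,6,8,9}->{4,5,6,8}
So after constraint 4: D(V) = {9}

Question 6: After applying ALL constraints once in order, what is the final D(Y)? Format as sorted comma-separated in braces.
Constraint 1 (U < Y) on D(U)={7,8,9} D(Y)={3,6,8}: U {7,8,9}->{7}; Y {3,6,8}->{8}
Constraint 2 (Z != U) on D(Z)={4,5,6,8,9} D(U)={7}: no change
Constraint 3 (Y < V) on D(Y)={8} D(V)={4,6,9}: V {4,6,9}->{9}
Constraint 4 (Z != V) on D(Z)={4,5,6,8,9} D(V)={9}: Z {4,5,6,8,9}->{4,5,6,8}
So after all 4 constraints: D(Y) = {8}

Answer: {8}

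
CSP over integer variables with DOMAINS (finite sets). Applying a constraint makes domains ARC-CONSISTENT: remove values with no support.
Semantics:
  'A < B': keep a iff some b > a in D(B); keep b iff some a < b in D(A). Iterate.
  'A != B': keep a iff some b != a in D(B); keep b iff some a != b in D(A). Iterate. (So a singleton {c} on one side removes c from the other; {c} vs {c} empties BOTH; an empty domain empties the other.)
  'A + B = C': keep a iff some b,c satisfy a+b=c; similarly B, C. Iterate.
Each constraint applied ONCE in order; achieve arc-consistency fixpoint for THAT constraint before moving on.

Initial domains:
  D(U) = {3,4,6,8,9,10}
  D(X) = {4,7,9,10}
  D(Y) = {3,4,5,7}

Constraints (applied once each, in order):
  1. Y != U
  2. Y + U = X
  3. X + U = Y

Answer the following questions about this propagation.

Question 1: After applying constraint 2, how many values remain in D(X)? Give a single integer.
Constraint 1 (Y != U) on D(Y)={3,4,5,7} D(U)={3,4,6,8,9,10}: no change
Constraint 2 (Y + U = X) on D(Y)={3,4,5,7} D(U)={3,4,6,8,9,10} D(X)={4,7,9,10}: U {3,4,6,8,9,10}->{3,4,6}; X {4,7,9,10}->{7,9,10}
So after constraint 2: D(X)={7,9,10}, size = 3

Answer: 3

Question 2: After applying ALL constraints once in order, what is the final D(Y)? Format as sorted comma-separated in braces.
Answer: {}

Derivation:
Constraint 1 (Y != U) on D(Y)={3,4,5,7} D(U)={3,4,6,8,9,10}: no change
Constraint 2 (Y + U = X) on D(Y)={3,4,5,7} D(U)={3,4,6,8,9,10} D(X)={4,7,9,10}: U {3,4,6,8,9,10}->{3,4,6}; X {4,7,9,10}->{7,9,10}
Constraint 3 (X + U = Y) on D(X)={7,9,10} D(U)={3,4,6} D(Y)={3,4,5,7}: X {7,9,10}->{}; U {3,4,6}->{}; Y {3,4,5,7}->{}
So after all 3 constraints: D(Y) = {}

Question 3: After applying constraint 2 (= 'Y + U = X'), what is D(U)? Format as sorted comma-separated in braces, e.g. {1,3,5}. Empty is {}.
Constraint 1 (Y != U) on D(Y)={3,4,5,7} D(U)={3,4,6,8,9,10}: no change
Constraint 2 (Y + U = X) on D(Y)={3,4,5,7} D(U)={3,4,6,8,9,10} D(X)={4,7,9,10}: U {3,4,6,8,9,10}->{3,4,6}; X {4,7,9,10}->{7,9,10}
So after constraint 2: D(U) = {3,4,6}

Answer: {3,4,6}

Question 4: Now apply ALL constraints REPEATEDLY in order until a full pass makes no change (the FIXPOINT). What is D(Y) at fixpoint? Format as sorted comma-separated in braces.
pass 0 (initial): D(Y)={3,4,5,7}
pass 1: U {3,4,6,8,9,10}->{}; X {4,7,9,10}->{}; Y {3,4,5,7}->{}
pass 2: no change
Fixpoint after 2 passes: D(Y) = {}

Answer: {}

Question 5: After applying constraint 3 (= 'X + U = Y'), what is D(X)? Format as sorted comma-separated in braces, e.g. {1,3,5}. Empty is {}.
Constraint 1 (Y != U) on D(Y)={3,4,5,7} D(U)={3,4,6,8,9,10}: no change
Constraint 2 (Y + U = X) on D(Y)={3,4,5,7} D(U)={3,4,6,8,9,10} D(X)={4,7,9,10}: U {3,4,6,8,9,10}->{3,4,6}; X {4,7,9,10}->{7,9,10}
Constraint 3 (X + U = Y) on D(X)={7,9,10} D(U)={3,4,6} D(Y)={3,4,5,7}: X {7,9,10}->{}; U {3,4,6}->{}; Y {3,4,5,7}->{}
So after constraint 3: D(X) = {}

Answer: {}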